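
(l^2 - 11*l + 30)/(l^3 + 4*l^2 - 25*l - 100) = (l - 6)/(l^2 + 9*l + 20)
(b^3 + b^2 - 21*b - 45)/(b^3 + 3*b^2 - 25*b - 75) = (b + 3)/(b + 5)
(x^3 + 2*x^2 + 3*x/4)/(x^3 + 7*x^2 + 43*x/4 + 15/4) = x/(x + 5)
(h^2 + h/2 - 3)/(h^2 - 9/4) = 2*(h + 2)/(2*h + 3)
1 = 1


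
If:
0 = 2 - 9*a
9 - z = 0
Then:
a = 2/9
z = 9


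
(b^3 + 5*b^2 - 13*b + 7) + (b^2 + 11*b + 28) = b^3 + 6*b^2 - 2*b + 35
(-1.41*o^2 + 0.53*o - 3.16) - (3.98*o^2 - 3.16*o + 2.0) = -5.39*o^2 + 3.69*o - 5.16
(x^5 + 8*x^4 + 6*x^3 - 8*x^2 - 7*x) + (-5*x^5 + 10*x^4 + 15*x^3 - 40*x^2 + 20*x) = -4*x^5 + 18*x^4 + 21*x^3 - 48*x^2 + 13*x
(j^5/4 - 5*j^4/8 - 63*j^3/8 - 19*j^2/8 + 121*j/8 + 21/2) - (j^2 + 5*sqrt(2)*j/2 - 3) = j^5/4 - 5*j^4/8 - 63*j^3/8 - 27*j^2/8 - 5*sqrt(2)*j/2 + 121*j/8 + 27/2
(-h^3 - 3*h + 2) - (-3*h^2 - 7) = -h^3 + 3*h^2 - 3*h + 9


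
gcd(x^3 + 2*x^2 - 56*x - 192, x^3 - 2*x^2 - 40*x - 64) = x^2 - 4*x - 32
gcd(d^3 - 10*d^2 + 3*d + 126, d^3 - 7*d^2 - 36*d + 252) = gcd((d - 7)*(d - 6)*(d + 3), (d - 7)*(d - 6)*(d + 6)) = d^2 - 13*d + 42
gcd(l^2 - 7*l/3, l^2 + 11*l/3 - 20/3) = 1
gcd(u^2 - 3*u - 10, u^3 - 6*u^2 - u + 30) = u^2 - 3*u - 10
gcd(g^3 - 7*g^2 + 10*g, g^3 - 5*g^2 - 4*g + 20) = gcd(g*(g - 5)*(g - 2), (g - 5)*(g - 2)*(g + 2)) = g^2 - 7*g + 10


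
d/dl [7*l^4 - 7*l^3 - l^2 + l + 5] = 28*l^3 - 21*l^2 - 2*l + 1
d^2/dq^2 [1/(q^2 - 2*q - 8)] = 2*(q^2 - 2*q - 4*(q - 1)^2 - 8)/(-q^2 + 2*q + 8)^3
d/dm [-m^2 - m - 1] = -2*m - 1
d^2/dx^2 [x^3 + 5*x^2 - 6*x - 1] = 6*x + 10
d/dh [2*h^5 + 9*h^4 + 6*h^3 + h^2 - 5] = 2*h*(5*h^3 + 18*h^2 + 9*h + 1)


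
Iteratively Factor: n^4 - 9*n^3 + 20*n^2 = (n - 4)*(n^3 - 5*n^2) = n*(n - 4)*(n^2 - 5*n) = n*(n - 5)*(n - 4)*(n)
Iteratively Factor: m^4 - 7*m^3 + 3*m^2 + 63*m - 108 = (m - 4)*(m^3 - 3*m^2 - 9*m + 27) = (m - 4)*(m - 3)*(m^2 - 9) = (m - 4)*(m - 3)^2*(m + 3)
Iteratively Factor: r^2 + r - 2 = (r - 1)*(r + 2)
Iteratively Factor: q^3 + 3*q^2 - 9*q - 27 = (q + 3)*(q^2 - 9) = (q - 3)*(q + 3)*(q + 3)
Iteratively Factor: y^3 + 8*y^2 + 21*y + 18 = (y + 2)*(y^2 + 6*y + 9) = (y + 2)*(y + 3)*(y + 3)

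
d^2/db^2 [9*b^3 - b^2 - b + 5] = 54*b - 2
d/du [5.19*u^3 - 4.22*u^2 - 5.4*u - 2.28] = 15.57*u^2 - 8.44*u - 5.4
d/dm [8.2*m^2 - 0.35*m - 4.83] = 16.4*m - 0.35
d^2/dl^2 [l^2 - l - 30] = 2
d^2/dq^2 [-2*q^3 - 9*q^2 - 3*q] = -12*q - 18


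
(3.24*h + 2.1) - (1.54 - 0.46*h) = 3.7*h + 0.56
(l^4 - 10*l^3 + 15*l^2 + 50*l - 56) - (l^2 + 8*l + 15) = l^4 - 10*l^3 + 14*l^2 + 42*l - 71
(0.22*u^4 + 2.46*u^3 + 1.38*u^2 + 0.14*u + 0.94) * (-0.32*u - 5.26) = -0.0704*u^5 - 1.9444*u^4 - 13.3812*u^3 - 7.3036*u^2 - 1.0372*u - 4.9444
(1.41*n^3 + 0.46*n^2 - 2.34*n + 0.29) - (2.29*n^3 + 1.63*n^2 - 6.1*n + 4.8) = -0.88*n^3 - 1.17*n^2 + 3.76*n - 4.51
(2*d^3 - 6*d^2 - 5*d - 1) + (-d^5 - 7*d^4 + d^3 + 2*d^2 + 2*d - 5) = -d^5 - 7*d^4 + 3*d^3 - 4*d^2 - 3*d - 6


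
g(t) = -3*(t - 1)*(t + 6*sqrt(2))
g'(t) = -6*t - 18*sqrt(2) + 3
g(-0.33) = 32.54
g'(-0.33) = -20.48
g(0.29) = 18.69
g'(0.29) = -24.20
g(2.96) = -67.30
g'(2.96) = -40.22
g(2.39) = -45.35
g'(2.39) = -36.80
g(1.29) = -8.50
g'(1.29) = -30.20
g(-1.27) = 49.14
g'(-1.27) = -14.84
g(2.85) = -62.91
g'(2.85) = -39.56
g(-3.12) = 66.31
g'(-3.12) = -3.74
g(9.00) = -419.65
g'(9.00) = -76.46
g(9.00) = -419.65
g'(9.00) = -76.46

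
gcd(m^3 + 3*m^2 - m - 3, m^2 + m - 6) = m + 3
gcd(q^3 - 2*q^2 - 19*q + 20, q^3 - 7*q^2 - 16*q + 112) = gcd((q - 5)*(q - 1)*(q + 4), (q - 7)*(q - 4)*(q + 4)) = q + 4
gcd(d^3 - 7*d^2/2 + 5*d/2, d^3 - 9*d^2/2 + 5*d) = d^2 - 5*d/2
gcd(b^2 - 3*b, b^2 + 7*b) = b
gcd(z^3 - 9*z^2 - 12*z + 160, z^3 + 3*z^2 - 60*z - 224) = z^2 - 4*z - 32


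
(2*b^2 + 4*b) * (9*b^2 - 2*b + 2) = 18*b^4 + 32*b^3 - 4*b^2 + 8*b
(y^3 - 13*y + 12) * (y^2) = y^5 - 13*y^3 + 12*y^2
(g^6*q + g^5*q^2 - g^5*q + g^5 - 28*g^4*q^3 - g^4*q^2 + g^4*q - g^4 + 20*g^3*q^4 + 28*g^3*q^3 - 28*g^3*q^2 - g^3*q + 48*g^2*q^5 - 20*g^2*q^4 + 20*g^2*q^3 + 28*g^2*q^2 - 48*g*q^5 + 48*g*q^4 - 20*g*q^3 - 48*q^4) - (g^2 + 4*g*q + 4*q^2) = g^6*q + g^5*q^2 - g^5*q + g^5 - 28*g^4*q^3 - g^4*q^2 + g^4*q - g^4 + 20*g^3*q^4 + 28*g^3*q^3 - 28*g^3*q^2 - g^3*q + 48*g^2*q^5 - 20*g^2*q^4 + 20*g^2*q^3 + 28*g^2*q^2 - g^2 - 48*g*q^5 + 48*g*q^4 - 20*g*q^3 - 4*g*q - 48*q^4 - 4*q^2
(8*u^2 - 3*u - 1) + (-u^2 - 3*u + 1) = 7*u^2 - 6*u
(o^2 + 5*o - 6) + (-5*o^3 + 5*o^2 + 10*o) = -5*o^3 + 6*o^2 + 15*o - 6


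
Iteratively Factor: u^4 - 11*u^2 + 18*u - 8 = (u - 1)*(u^3 + u^2 - 10*u + 8) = (u - 1)*(u + 4)*(u^2 - 3*u + 2) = (u - 2)*(u - 1)*(u + 4)*(u - 1)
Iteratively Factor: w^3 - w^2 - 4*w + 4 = (w + 2)*(w^2 - 3*w + 2) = (w - 1)*(w + 2)*(w - 2)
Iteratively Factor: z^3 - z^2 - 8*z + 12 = (z - 2)*(z^2 + z - 6) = (z - 2)*(z + 3)*(z - 2)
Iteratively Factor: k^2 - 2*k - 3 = (k - 3)*(k + 1)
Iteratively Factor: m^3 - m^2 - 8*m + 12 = (m - 2)*(m^2 + m - 6) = (m - 2)*(m + 3)*(m - 2)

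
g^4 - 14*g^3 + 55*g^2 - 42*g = g*(g - 7)*(g - 6)*(g - 1)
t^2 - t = t*(t - 1)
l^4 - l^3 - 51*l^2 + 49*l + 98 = (l - 7)*(l - 2)*(l + 1)*(l + 7)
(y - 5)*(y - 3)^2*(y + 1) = y^4 - 10*y^3 + 28*y^2 - 6*y - 45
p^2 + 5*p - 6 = (p - 1)*(p + 6)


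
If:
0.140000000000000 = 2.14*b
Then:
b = 0.07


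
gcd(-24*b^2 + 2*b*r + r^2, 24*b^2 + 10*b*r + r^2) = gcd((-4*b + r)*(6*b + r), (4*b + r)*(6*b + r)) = 6*b + r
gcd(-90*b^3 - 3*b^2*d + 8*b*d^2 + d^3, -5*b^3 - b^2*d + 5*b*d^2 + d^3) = 5*b + d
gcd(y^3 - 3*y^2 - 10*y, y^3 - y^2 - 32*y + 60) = y - 5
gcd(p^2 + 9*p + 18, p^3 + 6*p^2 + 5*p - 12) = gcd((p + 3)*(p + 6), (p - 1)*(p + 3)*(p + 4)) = p + 3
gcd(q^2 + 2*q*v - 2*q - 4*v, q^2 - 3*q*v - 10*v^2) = q + 2*v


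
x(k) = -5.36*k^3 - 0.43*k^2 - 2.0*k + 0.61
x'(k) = -16.08*k^2 - 0.86*k - 2.0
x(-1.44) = 18.60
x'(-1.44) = -34.11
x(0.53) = -1.37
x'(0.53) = -6.97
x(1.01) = -7.37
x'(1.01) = -19.27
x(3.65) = -273.06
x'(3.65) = -219.36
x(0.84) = -4.55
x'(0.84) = -14.07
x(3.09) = -167.82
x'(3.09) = -158.19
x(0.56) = -1.59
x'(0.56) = -7.52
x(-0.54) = 2.41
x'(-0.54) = -6.22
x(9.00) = -3959.66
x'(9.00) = -1312.22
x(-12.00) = 9224.77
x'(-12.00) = -2307.20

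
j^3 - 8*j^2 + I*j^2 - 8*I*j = j*(j - 8)*(j + I)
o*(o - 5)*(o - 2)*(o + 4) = o^4 - 3*o^3 - 18*o^2 + 40*o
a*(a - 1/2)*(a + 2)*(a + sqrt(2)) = a^4 + sqrt(2)*a^3 + 3*a^3/2 - a^2 + 3*sqrt(2)*a^2/2 - sqrt(2)*a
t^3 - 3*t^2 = t^2*(t - 3)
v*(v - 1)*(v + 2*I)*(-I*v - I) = -I*v^4 + 2*v^3 + I*v^2 - 2*v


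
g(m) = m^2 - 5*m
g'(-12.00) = -29.00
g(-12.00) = 204.00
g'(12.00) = 19.00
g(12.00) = 84.00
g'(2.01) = -0.98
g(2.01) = -6.01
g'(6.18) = 7.36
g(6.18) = 7.29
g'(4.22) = 3.44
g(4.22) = -3.29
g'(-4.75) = -14.50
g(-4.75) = 46.31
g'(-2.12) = -9.24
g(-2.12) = 15.09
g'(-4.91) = -14.82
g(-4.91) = 48.66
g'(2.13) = -0.74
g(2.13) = -6.11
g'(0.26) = -4.48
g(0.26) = -1.23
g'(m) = 2*m - 5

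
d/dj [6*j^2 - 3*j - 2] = 12*j - 3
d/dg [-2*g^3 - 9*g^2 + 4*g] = -6*g^2 - 18*g + 4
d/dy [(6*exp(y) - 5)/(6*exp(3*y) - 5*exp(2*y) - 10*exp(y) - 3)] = (-72*exp(3*y) + 120*exp(2*y) - 50*exp(y) - 68)*exp(y)/(36*exp(6*y) - 60*exp(5*y) - 95*exp(4*y) + 64*exp(3*y) + 130*exp(2*y) + 60*exp(y) + 9)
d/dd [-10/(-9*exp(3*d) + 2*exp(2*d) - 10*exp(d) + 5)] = (-270*exp(2*d) + 40*exp(d) - 100)*exp(d)/(9*exp(3*d) - 2*exp(2*d) + 10*exp(d) - 5)^2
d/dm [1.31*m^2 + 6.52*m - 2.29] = 2.62*m + 6.52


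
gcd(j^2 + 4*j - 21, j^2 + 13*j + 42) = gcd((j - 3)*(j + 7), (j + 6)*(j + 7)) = j + 7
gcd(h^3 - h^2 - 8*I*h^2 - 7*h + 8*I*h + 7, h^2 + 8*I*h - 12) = 1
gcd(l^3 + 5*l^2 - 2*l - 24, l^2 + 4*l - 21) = 1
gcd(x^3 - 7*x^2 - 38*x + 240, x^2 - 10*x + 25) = x - 5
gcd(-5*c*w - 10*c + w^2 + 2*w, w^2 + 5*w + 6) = w + 2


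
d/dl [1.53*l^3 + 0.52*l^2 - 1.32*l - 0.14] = 4.59*l^2 + 1.04*l - 1.32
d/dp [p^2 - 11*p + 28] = 2*p - 11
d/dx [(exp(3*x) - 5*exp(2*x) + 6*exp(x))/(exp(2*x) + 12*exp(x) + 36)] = (exp(3*x) + 18*exp(2*x) - 66*exp(x) + 36)*exp(x)/(exp(3*x) + 18*exp(2*x) + 108*exp(x) + 216)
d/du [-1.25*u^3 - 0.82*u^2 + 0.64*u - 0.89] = -3.75*u^2 - 1.64*u + 0.64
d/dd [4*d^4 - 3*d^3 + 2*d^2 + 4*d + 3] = 16*d^3 - 9*d^2 + 4*d + 4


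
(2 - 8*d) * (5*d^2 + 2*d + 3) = -40*d^3 - 6*d^2 - 20*d + 6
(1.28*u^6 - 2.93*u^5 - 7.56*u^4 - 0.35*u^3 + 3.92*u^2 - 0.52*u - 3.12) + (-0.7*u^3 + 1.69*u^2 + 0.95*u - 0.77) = 1.28*u^6 - 2.93*u^5 - 7.56*u^4 - 1.05*u^3 + 5.61*u^2 + 0.43*u - 3.89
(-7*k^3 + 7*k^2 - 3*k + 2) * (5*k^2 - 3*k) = -35*k^5 + 56*k^4 - 36*k^3 + 19*k^2 - 6*k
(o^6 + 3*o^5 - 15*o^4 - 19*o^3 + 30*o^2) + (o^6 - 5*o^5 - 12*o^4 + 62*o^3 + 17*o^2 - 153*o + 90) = 2*o^6 - 2*o^5 - 27*o^4 + 43*o^3 + 47*o^2 - 153*o + 90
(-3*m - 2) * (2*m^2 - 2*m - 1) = -6*m^3 + 2*m^2 + 7*m + 2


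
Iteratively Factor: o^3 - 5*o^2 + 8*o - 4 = (o - 1)*(o^2 - 4*o + 4) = (o - 2)*(o - 1)*(o - 2)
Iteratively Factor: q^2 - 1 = (q + 1)*(q - 1)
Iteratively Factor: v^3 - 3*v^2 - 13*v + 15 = (v - 5)*(v^2 + 2*v - 3) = (v - 5)*(v - 1)*(v + 3)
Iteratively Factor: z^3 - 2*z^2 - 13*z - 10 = (z - 5)*(z^2 + 3*z + 2) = (z - 5)*(z + 2)*(z + 1)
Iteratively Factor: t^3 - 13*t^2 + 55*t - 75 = (t - 5)*(t^2 - 8*t + 15) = (t - 5)*(t - 3)*(t - 5)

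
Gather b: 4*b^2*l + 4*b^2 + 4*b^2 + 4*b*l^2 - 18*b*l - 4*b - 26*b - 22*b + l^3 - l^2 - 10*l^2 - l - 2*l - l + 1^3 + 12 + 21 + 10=b^2*(4*l + 8) + b*(4*l^2 - 18*l - 52) + l^3 - 11*l^2 - 4*l + 44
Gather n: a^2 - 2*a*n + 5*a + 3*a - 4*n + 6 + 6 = a^2 + 8*a + n*(-2*a - 4) + 12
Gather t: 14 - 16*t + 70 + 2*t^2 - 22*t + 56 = 2*t^2 - 38*t + 140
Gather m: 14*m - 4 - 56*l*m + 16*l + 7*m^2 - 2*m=16*l + 7*m^2 + m*(12 - 56*l) - 4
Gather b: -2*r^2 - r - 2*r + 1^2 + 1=-2*r^2 - 3*r + 2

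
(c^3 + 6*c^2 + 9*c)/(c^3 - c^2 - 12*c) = (c + 3)/(c - 4)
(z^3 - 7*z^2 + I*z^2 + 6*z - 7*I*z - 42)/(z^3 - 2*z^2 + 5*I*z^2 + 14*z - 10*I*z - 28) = (z^2 + z*(-7 + 3*I) - 21*I)/(z^2 + z*(-2 + 7*I) - 14*I)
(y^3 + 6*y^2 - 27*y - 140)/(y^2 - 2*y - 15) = (y^2 + 11*y + 28)/(y + 3)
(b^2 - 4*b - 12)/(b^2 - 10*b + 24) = (b + 2)/(b - 4)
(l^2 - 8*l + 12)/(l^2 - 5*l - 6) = (l - 2)/(l + 1)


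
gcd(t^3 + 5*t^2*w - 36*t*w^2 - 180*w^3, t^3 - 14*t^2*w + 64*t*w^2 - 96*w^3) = t - 6*w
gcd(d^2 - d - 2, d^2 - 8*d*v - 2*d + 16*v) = d - 2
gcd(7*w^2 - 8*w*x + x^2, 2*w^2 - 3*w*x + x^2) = -w + x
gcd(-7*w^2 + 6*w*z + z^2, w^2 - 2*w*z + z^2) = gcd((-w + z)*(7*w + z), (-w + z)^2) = -w + z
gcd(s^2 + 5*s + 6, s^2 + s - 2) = s + 2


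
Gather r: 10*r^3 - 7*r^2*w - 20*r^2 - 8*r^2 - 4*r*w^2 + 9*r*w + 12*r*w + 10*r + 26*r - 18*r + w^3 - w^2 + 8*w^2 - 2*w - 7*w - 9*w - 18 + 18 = 10*r^3 + r^2*(-7*w - 28) + r*(-4*w^2 + 21*w + 18) + w^3 + 7*w^2 - 18*w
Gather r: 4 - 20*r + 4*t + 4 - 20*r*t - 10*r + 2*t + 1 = r*(-20*t - 30) + 6*t + 9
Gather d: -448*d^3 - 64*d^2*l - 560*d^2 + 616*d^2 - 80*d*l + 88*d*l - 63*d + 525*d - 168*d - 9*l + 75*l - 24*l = -448*d^3 + d^2*(56 - 64*l) + d*(8*l + 294) + 42*l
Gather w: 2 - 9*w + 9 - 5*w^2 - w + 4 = -5*w^2 - 10*w + 15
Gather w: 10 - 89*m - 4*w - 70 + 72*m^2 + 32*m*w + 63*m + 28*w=72*m^2 - 26*m + w*(32*m + 24) - 60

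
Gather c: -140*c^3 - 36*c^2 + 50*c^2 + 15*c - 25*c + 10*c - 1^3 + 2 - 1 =-140*c^3 + 14*c^2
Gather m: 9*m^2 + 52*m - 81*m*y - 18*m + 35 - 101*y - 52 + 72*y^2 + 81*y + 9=9*m^2 + m*(34 - 81*y) + 72*y^2 - 20*y - 8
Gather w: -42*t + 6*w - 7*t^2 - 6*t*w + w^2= -7*t^2 - 42*t + w^2 + w*(6 - 6*t)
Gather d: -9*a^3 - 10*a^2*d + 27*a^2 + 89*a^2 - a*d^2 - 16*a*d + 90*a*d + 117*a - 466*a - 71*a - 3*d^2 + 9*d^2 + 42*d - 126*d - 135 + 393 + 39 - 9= -9*a^3 + 116*a^2 - 420*a + d^2*(6 - a) + d*(-10*a^2 + 74*a - 84) + 288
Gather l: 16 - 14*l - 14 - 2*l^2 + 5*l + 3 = -2*l^2 - 9*l + 5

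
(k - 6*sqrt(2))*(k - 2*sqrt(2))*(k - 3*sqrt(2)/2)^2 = k^4 - 11*sqrt(2)*k^3 + 153*k^2/2 - 108*sqrt(2)*k + 108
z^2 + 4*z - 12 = (z - 2)*(z + 6)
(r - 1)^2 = r^2 - 2*r + 1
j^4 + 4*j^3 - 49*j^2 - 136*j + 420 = (j - 6)*(j - 2)*(j + 5)*(j + 7)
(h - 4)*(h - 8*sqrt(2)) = h^2 - 8*sqrt(2)*h - 4*h + 32*sqrt(2)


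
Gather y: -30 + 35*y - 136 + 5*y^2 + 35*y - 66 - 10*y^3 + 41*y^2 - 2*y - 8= -10*y^3 + 46*y^2 + 68*y - 240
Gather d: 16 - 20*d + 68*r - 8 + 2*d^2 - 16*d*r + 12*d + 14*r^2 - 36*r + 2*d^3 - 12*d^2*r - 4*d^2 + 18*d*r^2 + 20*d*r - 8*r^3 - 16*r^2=2*d^3 + d^2*(-12*r - 2) + d*(18*r^2 + 4*r - 8) - 8*r^3 - 2*r^2 + 32*r + 8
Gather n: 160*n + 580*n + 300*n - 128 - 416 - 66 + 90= 1040*n - 520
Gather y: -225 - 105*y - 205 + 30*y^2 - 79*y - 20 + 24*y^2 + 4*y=54*y^2 - 180*y - 450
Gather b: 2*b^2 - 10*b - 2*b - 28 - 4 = 2*b^2 - 12*b - 32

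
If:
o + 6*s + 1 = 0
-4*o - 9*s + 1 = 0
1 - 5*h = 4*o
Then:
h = -3/5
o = 1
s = -1/3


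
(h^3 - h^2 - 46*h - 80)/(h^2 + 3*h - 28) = (h^3 - h^2 - 46*h - 80)/(h^2 + 3*h - 28)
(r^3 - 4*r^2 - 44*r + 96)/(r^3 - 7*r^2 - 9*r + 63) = (r^3 - 4*r^2 - 44*r + 96)/(r^3 - 7*r^2 - 9*r + 63)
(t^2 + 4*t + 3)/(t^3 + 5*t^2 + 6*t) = (t + 1)/(t*(t + 2))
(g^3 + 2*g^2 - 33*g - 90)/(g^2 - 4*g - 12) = (g^2 + 8*g + 15)/(g + 2)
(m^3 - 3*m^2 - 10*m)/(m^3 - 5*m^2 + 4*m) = (m^2 - 3*m - 10)/(m^2 - 5*m + 4)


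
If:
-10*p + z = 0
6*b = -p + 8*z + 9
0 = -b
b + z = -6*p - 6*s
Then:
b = 0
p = -9/79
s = 24/79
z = -90/79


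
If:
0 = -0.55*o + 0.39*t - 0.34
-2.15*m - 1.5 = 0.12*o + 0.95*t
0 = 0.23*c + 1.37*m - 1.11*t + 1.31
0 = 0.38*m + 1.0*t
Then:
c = 0.63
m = -0.81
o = -0.40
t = 0.31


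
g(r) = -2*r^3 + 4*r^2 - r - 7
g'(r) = -6*r^2 + 8*r - 1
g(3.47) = -45.87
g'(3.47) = -45.49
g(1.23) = -5.90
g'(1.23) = -0.24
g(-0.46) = -5.50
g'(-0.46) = -5.95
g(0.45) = -6.82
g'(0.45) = 1.38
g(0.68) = -6.46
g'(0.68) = 1.67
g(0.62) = -6.56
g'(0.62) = 1.65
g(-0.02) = -6.98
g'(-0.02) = -1.16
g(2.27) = -12.05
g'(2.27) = -13.76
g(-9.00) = 1784.00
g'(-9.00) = -559.00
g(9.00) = -1150.00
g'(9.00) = -415.00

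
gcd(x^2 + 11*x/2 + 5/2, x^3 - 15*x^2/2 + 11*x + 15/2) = x + 1/2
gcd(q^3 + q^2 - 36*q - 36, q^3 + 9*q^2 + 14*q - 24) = q + 6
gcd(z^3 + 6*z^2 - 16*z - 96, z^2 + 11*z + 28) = z + 4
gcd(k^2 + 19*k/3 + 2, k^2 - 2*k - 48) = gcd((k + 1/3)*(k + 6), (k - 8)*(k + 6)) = k + 6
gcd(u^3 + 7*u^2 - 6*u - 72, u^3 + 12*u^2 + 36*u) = u + 6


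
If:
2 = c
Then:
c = 2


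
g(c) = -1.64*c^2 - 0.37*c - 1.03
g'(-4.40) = 14.06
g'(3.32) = -11.26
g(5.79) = -58.15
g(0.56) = -1.75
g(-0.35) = -1.10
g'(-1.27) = 3.80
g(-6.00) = -57.85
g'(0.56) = -2.21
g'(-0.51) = 1.30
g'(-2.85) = 8.98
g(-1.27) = -3.21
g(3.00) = -16.90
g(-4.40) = -31.15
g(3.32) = -20.34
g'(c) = -3.28*c - 0.37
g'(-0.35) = 0.78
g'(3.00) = -10.21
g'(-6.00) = 19.31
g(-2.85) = -13.30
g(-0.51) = -1.27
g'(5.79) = -19.36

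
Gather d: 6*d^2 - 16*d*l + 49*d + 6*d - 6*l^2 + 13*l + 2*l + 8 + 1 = 6*d^2 + d*(55 - 16*l) - 6*l^2 + 15*l + 9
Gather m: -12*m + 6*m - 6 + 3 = -6*m - 3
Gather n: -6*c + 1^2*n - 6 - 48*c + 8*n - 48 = -54*c + 9*n - 54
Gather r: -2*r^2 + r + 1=-2*r^2 + r + 1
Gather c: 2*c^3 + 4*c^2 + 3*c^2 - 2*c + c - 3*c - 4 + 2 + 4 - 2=2*c^3 + 7*c^2 - 4*c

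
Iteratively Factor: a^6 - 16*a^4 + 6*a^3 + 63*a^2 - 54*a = (a - 1)*(a^5 + a^4 - 15*a^3 - 9*a^2 + 54*a) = (a - 2)*(a - 1)*(a^4 + 3*a^3 - 9*a^2 - 27*a) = (a - 2)*(a - 1)*(a + 3)*(a^3 - 9*a) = (a - 3)*(a - 2)*(a - 1)*(a + 3)*(a^2 + 3*a) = (a - 3)*(a - 2)*(a - 1)*(a + 3)^2*(a)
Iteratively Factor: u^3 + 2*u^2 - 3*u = (u - 1)*(u^2 + 3*u) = u*(u - 1)*(u + 3)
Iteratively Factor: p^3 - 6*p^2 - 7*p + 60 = (p - 5)*(p^2 - p - 12) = (p - 5)*(p - 4)*(p + 3)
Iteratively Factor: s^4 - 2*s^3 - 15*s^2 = (s)*(s^3 - 2*s^2 - 15*s) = s^2*(s^2 - 2*s - 15) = s^2*(s + 3)*(s - 5)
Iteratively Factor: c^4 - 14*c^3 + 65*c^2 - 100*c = (c - 5)*(c^3 - 9*c^2 + 20*c) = (c - 5)*(c - 4)*(c^2 - 5*c) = c*(c - 5)*(c - 4)*(c - 5)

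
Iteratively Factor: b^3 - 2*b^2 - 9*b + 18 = (b - 3)*(b^2 + b - 6) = (b - 3)*(b - 2)*(b + 3)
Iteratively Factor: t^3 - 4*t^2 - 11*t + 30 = (t - 2)*(t^2 - 2*t - 15) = (t - 5)*(t - 2)*(t + 3)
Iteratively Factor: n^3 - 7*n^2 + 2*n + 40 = (n + 2)*(n^2 - 9*n + 20) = (n - 4)*(n + 2)*(n - 5)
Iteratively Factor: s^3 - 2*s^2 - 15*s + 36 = (s + 4)*(s^2 - 6*s + 9) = (s - 3)*(s + 4)*(s - 3)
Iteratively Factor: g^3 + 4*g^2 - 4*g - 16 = (g + 4)*(g^2 - 4) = (g + 2)*(g + 4)*(g - 2)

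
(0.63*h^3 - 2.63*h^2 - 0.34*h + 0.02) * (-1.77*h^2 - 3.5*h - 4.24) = -1.1151*h^5 + 2.4501*h^4 + 7.1356*h^3 + 12.3058*h^2 + 1.3716*h - 0.0848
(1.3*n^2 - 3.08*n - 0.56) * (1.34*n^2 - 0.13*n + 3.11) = 1.742*n^4 - 4.2962*n^3 + 3.693*n^2 - 9.506*n - 1.7416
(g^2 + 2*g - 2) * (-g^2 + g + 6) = -g^4 - g^3 + 10*g^2 + 10*g - 12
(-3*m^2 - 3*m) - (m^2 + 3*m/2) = -4*m^2 - 9*m/2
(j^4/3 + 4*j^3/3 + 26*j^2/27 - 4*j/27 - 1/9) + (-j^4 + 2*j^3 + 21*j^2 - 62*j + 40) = -2*j^4/3 + 10*j^3/3 + 593*j^2/27 - 1678*j/27 + 359/9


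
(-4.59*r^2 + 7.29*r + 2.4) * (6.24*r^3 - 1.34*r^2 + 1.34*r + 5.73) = -28.6416*r^5 + 51.6402*r^4 - 0.943200000000002*r^3 - 19.7481*r^2 + 44.9877*r + 13.752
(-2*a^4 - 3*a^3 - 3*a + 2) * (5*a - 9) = -10*a^5 + 3*a^4 + 27*a^3 - 15*a^2 + 37*a - 18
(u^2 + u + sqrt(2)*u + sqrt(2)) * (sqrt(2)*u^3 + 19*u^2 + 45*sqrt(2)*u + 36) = sqrt(2)*u^5 + sqrt(2)*u^4 + 21*u^4 + 21*u^3 + 64*sqrt(2)*u^3 + 64*sqrt(2)*u^2 + 126*u^2 + 36*sqrt(2)*u + 126*u + 36*sqrt(2)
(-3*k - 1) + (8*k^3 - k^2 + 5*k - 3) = 8*k^3 - k^2 + 2*k - 4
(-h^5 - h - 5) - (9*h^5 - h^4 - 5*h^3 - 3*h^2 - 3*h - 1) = -10*h^5 + h^4 + 5*h^3 + 3*h^2 + 2*h - 4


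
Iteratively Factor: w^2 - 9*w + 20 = (w - 4)*(w - 5)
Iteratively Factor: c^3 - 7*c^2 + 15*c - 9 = (c - 3)*(c^2 - 4*c + 3) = (c - 3)^2*(c - 1)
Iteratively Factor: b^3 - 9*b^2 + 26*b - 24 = (b - 4)*(b^2 - 5*b + 6) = (b - 4)*(b - 3)*(b - 2)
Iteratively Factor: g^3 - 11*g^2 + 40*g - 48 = (g - 4)*(g^2 - 7*g + 12) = (g - 4)^2*(g - 3)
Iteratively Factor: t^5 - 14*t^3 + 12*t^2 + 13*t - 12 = (t + 4)*(t^4 - 4*t^3 + 2*t^2 + 4*t - 3) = (t - 1)*(t + 4)*(t^3 - 3*t^2 - t + 3) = (t - 1)*(t + 1)*(t + 4)*(t^2 - 4*t + 3) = (t - 3)*(t - 1)*(t + 1)*(t + 4)*(t - 1)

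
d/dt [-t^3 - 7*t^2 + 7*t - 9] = -3*t^2 - 14*t + 7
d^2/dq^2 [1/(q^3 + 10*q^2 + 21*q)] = 2*(-q*(3*q + 10)*(q^2 + 10*q + 21) + (3*q^2 + 20*q + 21)^2)/(q^3*(q^2 + 10*q + 21)^3)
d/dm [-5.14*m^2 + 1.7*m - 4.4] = 1.7 - 10.28*m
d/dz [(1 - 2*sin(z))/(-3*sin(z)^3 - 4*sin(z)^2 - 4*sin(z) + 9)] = (-12*sin(z)^3 + sin(z)^2 + 8*sin(z) - 14)*cos(z)/(3*sin(z)^3 + 4*sin(z)^2 + 4*sin(z) - 9)^2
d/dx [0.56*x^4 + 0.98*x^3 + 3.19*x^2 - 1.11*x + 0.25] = 2.24*x^3 + 2.94*x^2 + 6.38*x - 1.11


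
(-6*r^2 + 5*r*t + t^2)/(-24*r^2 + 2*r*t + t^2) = (r - t)/(4*r - t)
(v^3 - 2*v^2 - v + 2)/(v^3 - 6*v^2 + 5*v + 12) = (v^2 - 3*v + 2)/(v^2 - 7*v + 12)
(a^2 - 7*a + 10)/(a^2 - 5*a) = (a - 2)/a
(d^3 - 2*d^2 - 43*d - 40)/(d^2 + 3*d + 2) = (d^2 - 3*d - 40)/(d + 2)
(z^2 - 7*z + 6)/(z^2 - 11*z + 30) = (z - 1)/(z - 5)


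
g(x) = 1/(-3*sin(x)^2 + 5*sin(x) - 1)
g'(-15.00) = 0.22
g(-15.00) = -0.18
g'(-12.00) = -2.24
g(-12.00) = 1.22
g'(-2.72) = 0.54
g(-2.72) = -0.28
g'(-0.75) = -0.20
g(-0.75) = -0.17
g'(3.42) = 0.95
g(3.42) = -0.38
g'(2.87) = 207.60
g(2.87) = 7.97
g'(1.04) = 0.08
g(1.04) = 0.93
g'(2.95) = 154.28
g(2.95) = -6.38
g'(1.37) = 0.17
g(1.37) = 0.98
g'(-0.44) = -0.51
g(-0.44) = -0.27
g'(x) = (6*sin(x)*cos(x) - 5*cos(x))/(-3*sin(x)^2 + 5*sin(x) - 1)^2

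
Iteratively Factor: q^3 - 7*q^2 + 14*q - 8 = (q - 1)*(q^2 - 6*q + 8) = (q - 2)*(q - 1)*(q - 4)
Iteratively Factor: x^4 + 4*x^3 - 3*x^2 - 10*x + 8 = (x - 1)*(x^3 + 5*x^2 + 2*x - 8) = (x - 1)*(x + 2)*(x^2 + 3*x - 4) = (x - 1)*(x + 2)*(x + 4)*(x - 1)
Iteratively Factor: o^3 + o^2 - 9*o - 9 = (o - 3)*(o^2 + 4*o + 3) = (o - 3)*(o + 3)*(o + 1)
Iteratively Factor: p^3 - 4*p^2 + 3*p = (p)*(p^2 - 4*p + 3) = p*(p - 3)*(p - 1)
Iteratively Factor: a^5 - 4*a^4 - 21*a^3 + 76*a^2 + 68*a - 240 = (a - 5)*(a^4 + a^3 - 16*a^2 - 4*a + 48) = (a - 5)*(a + 4)*(a^3 - 3*a^2 - 4*a + 12) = (a - 5)*(a - 2)*(a + 4)*(a^2 - a - 6) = (a - 5)*(a - 3)*(a - 2)*(a + 4)*(a + 2)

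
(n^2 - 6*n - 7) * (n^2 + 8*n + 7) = n^4 + 2*n^3 - 48*n^2 - 98*n - 49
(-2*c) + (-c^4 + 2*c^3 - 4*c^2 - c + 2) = -c^4 + 2*c^3 - 4*c^2 - 3*c + 2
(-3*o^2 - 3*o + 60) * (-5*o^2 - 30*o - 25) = 15*o^4 + 105*o^3 - 135*o^2 - 1725*o - 1500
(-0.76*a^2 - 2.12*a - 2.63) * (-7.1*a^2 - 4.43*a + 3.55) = 5.396*a^4 + 18.4188*a^3 + 25.3666*a^2 + 4.1249*a - 9.3365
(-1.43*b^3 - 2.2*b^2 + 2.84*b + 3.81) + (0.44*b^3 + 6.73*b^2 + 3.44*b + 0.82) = -0.99*b^3 + 4.53*b^2 + 6.28*b + 4.63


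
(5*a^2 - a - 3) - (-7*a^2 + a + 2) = 12*a^2 - 2*a - 5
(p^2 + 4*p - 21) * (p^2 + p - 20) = p^4 + 5*p^3 - 37*p^2 - 101*p + 420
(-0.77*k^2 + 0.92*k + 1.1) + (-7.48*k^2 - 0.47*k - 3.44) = -8.25*k^2 + 0.45*k - 2.34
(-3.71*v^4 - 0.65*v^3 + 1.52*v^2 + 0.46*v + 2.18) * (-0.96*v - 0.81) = 3.5616*v^5 + 3.6291*v^4 - 0.9327*v^3 - 1.6728*v^2 - 2.4654*v - 1.7658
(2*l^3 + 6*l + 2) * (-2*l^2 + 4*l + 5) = -4*l^5 + 8*l^4 - 2*l^3 + 20*l^2 + 38*l + 10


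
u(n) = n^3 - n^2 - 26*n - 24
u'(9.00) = 199.00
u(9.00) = 390.00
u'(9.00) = 199.00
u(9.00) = 390.00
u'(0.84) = -25.56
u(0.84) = -45.95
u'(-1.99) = -10.14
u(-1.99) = 15.90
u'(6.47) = 86.64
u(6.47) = 36.76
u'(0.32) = -26.33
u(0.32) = -32.39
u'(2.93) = -6.11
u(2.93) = -83.61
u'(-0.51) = -24.20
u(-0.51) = -11.13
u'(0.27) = -26.32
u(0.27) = -31.07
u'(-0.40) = -24.72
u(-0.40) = -13.82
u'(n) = 3*n^2 - 2*n - 26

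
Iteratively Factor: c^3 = (c)*(c^2) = c^2*(c)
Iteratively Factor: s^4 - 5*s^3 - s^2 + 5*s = (s)*(s^3 - 5*s^2 - s + 5) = s*(s - 1)*(s^2 - 4*s - 5) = s*(s - 5)*(s - 1)*(s + 1)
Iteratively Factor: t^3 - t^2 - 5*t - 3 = (t + 1)*(t^2 - 2*t - 3) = (t - 3)*(t + 1)*(t + 1)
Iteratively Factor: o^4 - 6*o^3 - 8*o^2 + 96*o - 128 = (o - 4)*(o^3 - 2*o^2 - 16*o + 32) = (o - 4)*(o + 4)*(o^2 - 6*o + 8) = (o - 4)*(o - 2)*(o + 4)*(o - 4)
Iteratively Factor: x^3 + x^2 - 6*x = (x - 2)*(x^2 + 3*x) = x*(x - 2)*(x + 3)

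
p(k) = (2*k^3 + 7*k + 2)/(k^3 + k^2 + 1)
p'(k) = (-3*k^2 - 2*k)*(2*k^3 + 7*k + 2)/(k^3 + k^2 + 1)^2 + (6*k^2 + 7)/(k^3 + k^2 + 1) = (-k*(3*k + 2)*(2*k^3 + 7*k + 2) + (6*k^2 + 7)*(k^3 + k^2 + 1))/(k^3 + k^2 + 1)^2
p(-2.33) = 6.37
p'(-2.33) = 5.54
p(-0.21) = 0.49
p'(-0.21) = 7.16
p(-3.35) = 3.81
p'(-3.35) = 1.12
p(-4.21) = 3.16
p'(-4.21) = 0.50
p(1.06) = 3.56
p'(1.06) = -1.75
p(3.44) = 2.01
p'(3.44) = -0.13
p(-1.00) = -7.00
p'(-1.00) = 20.00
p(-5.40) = 2.76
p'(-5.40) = 0.23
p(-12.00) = 2.23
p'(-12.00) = 0.03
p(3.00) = 2.08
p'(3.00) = -0.21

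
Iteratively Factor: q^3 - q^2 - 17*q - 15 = (q - 5)*(q^2 + 4*q + 3) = (q - 5)*(q + 1)*(q + 3)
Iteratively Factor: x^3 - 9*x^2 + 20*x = (x)*(x^2 - 9*x + 20) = x*(x - 5)*(x - 4)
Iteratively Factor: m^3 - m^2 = (m - 1)*(m^2) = m*(m - 1)*(m)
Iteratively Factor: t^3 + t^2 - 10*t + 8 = (t - 2)*(t^2 + 3*t - 4) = (t - 2)*(t - 1)*(t + 4)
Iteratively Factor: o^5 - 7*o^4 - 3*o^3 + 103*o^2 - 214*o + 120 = (o + 4)*(o^4 - 11*o^3 + 41*o^2 - 61*o + 30) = (o - 5)*(o + 4)*(o^3 - 6*o^2 + 11*o - 6) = (o - 5)*(o - 3)*(o + 4)*(o^2 - 3*o + 2) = (o - 5)*(o - 3)*(o - 1)*(o + 4)*(o - 2)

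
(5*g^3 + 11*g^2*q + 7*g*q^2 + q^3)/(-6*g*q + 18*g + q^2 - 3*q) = (5*g^3 + 11*g^2*q + 7*g*q^2 + q^3)/(-6*g*q + 18*g + q^2 - 3*q)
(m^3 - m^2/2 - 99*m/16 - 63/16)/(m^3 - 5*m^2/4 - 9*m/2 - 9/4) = (m + 7/4)/(m + 1)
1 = 1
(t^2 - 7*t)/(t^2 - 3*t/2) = 2*(t - 7)/(2*t - 3)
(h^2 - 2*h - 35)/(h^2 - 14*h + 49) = (h + 5)/(h - 7)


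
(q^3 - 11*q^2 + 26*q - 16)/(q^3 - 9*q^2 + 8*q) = (q - 2)/q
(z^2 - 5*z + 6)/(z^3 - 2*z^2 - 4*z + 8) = (z - 3)/(z^2 - 4)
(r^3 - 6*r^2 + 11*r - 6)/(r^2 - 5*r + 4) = (r^2 - 5*r + 6)/(r - 4)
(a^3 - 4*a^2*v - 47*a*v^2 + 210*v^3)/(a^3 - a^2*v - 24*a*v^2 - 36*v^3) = (a^2 + 2*a*v - 35*v^2)/(a^2 + 5*a*v + 6*v^2)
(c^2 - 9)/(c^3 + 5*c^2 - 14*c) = (c^2 - 9)/(c*(c^2 + 5*c - 14))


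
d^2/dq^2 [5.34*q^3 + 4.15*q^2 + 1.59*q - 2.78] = 32.04*q + 8.3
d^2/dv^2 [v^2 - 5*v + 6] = 2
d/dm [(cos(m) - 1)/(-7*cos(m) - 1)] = 8*sin(m)/(7*cos(m) + 1)^2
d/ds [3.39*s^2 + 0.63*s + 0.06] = 6.78*s + 0.63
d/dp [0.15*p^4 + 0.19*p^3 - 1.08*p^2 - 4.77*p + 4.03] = 0.6*p^3 + 0.57*p^2 - 2.16*p - 4.77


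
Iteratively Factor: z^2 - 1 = (z - 1)*(z + 1)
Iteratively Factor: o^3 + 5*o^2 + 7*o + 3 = (o + 1)*(o^2 + 4*o + 3) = (o + 1)*(o + 3)*(o + 1)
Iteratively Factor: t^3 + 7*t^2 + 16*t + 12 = (t + 3)*(t^2 + 4*t + 4) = (t + 2)*(t + 3)*(t + 2)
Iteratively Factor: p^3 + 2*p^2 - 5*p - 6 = (p + 3)*(p^2 - p - 2) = (p - 2)*(p + 3)*(p + 1)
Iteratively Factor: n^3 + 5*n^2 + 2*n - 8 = (n + 2)*(n^2 + 3*n - 4) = (n + 2)*(n + 4)*(n - 1)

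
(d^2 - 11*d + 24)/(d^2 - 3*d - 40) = (d - 3)/(d + 5)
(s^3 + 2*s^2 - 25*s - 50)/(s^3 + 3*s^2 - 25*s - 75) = (s + 2)/(s + 3)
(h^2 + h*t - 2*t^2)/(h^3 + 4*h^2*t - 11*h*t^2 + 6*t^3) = (-h - 2*t)/(-h^2 - 5*h*t + 6*t^2)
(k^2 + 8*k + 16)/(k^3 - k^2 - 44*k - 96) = (k + 4)/(k^2 - 5*k - 24)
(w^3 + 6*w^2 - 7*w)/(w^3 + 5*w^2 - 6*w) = (w + 7)/(w + 6)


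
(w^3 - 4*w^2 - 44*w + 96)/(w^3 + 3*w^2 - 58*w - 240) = (w - 2)/(w + 5)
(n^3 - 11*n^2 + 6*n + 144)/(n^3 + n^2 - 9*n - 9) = (n^2 - 14*n + 48)/(n^2 - 2*n - 3)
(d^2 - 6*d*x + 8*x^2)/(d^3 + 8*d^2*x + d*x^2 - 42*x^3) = (d - 4*x)/(d^2 + 10*d*x + 21*x^2)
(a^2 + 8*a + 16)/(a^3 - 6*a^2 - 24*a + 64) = (a + 4)/(a^2 - 10*a + 16)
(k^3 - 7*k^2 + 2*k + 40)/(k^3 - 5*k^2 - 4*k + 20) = (k - 4)/(k - 2)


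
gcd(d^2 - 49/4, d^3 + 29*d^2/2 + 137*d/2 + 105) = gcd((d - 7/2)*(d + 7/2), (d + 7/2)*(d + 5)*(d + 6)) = d + 7/2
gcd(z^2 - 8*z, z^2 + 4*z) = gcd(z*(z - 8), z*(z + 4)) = z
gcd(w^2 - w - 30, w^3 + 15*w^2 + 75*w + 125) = w + 5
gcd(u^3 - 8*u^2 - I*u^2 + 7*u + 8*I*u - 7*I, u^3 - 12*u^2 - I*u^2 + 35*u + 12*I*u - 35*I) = u^2 + u*(-7 - I) + 7*I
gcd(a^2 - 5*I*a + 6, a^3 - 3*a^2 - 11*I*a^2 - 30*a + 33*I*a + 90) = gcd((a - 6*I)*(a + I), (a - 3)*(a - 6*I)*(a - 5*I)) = a - 6*I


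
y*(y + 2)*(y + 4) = y^3 + 6*y^2 + 8*y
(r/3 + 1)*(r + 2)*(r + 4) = r^3/3 + 3*r^2 + 26*r/3 + 8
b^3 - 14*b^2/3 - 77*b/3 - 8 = (b - 8)*(b + 1/3)*(b + 3)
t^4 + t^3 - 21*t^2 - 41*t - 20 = (t - 5)*(t + 1)^2*(t + 4)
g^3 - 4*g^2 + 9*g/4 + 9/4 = (g - 3)*(g - 3/2)*(g + 1/2)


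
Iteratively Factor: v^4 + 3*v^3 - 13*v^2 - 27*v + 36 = (v - 3)*(v^3 + 6*v^2 + 5*v - 12) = (v - 3)*(v - 1)*(v^2 + 7*v + 12) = (v - 3)*(v - 1)*(v + 4)*(v + 3)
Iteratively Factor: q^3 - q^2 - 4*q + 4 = (q + 2)*(q^2 - 3*q + 2) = (q - 1)*(q + 2)*(q - 2)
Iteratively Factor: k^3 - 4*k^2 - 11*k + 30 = (k - 2)*(k^2 - 2*k - 15) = (k - 2)*(k + 3)*(k - 5)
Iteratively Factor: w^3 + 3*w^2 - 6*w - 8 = (w + 1)*(w^2 + 2*w - 8) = (w + 1)*(w + 4)*(w - 2)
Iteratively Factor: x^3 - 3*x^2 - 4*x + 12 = (x + 2)*(x^2 - 5*x + 6) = (x - 3)*(x + 2)*(x - 2)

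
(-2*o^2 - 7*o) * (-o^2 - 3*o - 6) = 2*o^4 + 13*o^3 + 33*o^2 + 42*o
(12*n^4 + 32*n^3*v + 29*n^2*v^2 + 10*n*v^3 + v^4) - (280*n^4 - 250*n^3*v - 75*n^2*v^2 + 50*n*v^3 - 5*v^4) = -268*n^4 + 282*n^3*v + 104*n^2*v^2 - 40*n*v^3 + 6*v^4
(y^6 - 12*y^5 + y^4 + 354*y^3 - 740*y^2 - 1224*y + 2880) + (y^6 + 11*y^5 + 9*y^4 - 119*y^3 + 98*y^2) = 2*y^6 - y^5 + 10*y^4 + 235*y^3 - 642*y^2 - 1224*y + 2880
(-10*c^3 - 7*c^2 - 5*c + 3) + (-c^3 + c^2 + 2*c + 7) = -11*c^3 - 6*c^2 - 3*c + 10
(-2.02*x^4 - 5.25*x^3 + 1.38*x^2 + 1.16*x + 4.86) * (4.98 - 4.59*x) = 9.2718*x^5 + 14.0379*x^4 - 32.4792*x^3 + 1.548*x^2 - 16.5306*x + 24.2028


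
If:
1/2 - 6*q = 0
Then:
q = 1/12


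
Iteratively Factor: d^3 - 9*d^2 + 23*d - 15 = (d - 3)*(d^2 - 6*d + 5) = (d - 3)*(d - 1)*(d - 5)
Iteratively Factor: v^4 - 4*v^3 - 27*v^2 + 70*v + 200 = (v + 4)*(v^3 - 8*v^2 + 5*v + 50) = (v + 2)*(v + 4)*(v^2 - 10*v + 25) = (v - 5)*(v + 2)*(v + 4)*(v - 5)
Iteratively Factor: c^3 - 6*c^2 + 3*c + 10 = (c - 5)*(c^2 - c - 2) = (c - 5)*(c - 2)*(c + 1)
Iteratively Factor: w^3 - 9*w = (w - 3)*(w^2 + 3*w) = (w - 3)*(w + 3)*(w)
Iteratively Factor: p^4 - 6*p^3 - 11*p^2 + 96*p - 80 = (p + 4)*(p^3 - 10*p^2 + 29*p - 20) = (p - 1)*(p + 4)*(p^2 - 9*p + 20) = (p - 5)*(p - 1)*(p + 4)*(p - 4)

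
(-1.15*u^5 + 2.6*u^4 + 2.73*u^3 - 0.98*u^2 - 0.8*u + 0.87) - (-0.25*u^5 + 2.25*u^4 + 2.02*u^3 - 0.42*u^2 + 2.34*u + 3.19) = -0.9*u^5 + 0.35*u^4 + 0.71*u^3 - 0.56*u^2 - 3.14*u - 2.32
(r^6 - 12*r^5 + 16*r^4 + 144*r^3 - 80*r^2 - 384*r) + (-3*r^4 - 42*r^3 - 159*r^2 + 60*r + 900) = r^6 - 12*r^5 + 13*r^4 + 102*r^3 - 239*r^2 - 324*r + 900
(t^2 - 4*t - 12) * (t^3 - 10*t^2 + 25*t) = t^5 - 14*t^4 + 53*t^3 + 20*t^2 - 300*t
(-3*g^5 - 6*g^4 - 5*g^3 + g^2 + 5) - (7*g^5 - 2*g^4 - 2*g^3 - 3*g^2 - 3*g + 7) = -10*g^5 - 4*g^4 - 3*g^3 + 4*g^2 + 3*g - 2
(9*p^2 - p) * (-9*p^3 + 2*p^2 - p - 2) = -81*p^5 + 27*p^4 - 11*p^3 - 17*p^2 + 2*p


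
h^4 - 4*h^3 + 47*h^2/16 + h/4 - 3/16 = (h - 3)*(h - 1)*(h - 1/4)*(h + 1/4)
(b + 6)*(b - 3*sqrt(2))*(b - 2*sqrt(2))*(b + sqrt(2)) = b^4 - 4*sqrt(2)*b^3 + 6*b^3 - 24*sqrt(2)*b^2 + 2*b^2 + 12*b + 12*sqrt(2)*b + 72*sqrt(2)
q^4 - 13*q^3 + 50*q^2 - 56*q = q*(q - 7)*(q - 4)*(q - 2)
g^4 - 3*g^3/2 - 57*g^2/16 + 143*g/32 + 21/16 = (g - 2)*(g - 3/2)*(g + 1/4)*(g + 7/4)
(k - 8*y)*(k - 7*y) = k^2 - 15*k*y + 56*y^2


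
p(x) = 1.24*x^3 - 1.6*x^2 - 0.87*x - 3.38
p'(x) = 3.72*x^2 - 3.2*x - 0.87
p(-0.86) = -4.60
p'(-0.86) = 4.63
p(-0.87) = -4.65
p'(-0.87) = 4.73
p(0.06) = -3.44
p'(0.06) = -1.05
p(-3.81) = -91.87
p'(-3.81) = 65.32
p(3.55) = 28.84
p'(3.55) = 34.65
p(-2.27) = -24.15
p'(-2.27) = 25.56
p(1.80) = -2.90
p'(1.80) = 5.42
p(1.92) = -2.17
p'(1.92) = 6.70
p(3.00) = 13.09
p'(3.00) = 23.01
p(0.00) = -3.38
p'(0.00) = -0.87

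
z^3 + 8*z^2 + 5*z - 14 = (z - 1)*(z + 2)*(z + 7)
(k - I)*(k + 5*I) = k^2 + 4*I*k + 5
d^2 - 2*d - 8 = (d - 4)*(d + 2)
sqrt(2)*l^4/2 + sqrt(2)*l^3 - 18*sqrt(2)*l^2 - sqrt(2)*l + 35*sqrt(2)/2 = (l - 5)*(l - 1)*(l + 7)*(sqrt(2)*l/2 + sqrt(2)/2)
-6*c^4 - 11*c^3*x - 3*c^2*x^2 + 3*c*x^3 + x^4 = (-2*c + x)*(c + x)^2*(3*c + x)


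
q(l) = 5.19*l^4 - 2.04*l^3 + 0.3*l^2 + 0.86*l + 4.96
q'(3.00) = 508.10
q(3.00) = 375.55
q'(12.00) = 35000.06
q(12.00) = 104153.20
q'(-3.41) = -895.52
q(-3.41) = 788.16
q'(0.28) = 1.00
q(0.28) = 5.21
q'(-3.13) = -697.57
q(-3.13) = 565.89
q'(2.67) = 353.98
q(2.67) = 234.33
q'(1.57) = 67.06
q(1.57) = 30.69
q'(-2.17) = -241.39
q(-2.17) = 140.43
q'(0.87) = 10.42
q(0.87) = 7.57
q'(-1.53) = -88.74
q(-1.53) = 40.09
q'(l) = 20.76*l^3 - 6.12*l^2 + 0.6*l + 0.86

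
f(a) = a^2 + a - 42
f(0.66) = -40.90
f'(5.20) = 11.40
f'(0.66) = 2.32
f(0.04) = -41.96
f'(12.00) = 25.00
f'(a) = 2*a + 1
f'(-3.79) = -6.58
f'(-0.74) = -0.48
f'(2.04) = 5.08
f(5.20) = -9.76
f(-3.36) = -34.07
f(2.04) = -35.80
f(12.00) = 114.00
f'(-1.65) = -2.30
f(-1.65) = -40.93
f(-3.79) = -31.43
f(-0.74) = -42.19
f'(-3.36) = -5.72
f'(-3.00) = -5.00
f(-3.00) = -36.00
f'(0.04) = 1.08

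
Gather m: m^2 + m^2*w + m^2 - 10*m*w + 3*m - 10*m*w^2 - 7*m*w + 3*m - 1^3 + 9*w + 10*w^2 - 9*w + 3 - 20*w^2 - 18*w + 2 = m^2*(w + 2) + m*(-10*w^2 - 17*w + 6) - 10*w^2 - 18*w + 4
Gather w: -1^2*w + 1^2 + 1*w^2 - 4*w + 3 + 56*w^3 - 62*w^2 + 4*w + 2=56*w^3 - 61*w^2 - w + 6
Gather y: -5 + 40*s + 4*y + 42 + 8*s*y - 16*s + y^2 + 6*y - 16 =24*s + y^2 + y*(8*s + 10) + 21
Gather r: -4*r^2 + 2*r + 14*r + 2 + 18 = -4*r^2 + 16*r + 20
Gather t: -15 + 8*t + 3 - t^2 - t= -t^2 + 7*t - 12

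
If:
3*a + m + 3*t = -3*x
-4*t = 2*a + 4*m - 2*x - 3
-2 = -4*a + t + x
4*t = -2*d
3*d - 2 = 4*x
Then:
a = 43/114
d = 2/57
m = 13/38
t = -1/57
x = -9/19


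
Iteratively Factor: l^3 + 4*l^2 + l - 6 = (l - 1)*(l^2 + 5*l + 6) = (l - 1)*(l + 3)*(l + 2)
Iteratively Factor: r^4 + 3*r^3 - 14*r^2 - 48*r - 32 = (r + 2)*(r^3 + r^2 - 16*r - 16) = (r + 2)*(r + 4)*(r^2 - 3*r - 4) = (r - 4)*(r + 2)*(r + 4)*(r + 1)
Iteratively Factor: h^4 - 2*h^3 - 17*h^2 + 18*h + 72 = (h - 3)*(h^3 + h^2 - 14*h - 24) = (h - 4)*(h - 3)*(h^2 + 5*h + 6) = (h - 4)*(h - 3)*(h + 3)*(h + 2)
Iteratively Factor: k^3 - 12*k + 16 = (k + 4)*(k^2 - 4*k + 4) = (k - 2)*(k + 4)*(k - 2)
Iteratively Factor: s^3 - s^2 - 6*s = (s - 3)*(s^2 + 2*s) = s*(s - 3)*(s + 2)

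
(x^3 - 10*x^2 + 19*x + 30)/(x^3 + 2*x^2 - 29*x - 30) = (x - 6)/(x + 6)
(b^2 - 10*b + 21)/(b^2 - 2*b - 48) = (-b^2 + 10*b - 21)/(-b^2 + 2*b + 48)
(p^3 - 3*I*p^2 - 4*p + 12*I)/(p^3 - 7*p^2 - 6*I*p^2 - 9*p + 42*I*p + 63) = (p^2 - 4)/(p^2 - p*(7 + 3*I) + 21*I)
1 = 1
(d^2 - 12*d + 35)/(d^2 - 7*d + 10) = (d - 7)/(d - 2)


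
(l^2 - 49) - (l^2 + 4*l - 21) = -4*l - 28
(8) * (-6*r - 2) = -48*r - 16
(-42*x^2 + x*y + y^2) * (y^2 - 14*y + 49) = -42*x^2*y^2 + 588*x^2*y - 2058*x^2 + x*y^3 - 14*x*y^2 + 49*x*y + y^4 - 14*y^3 + 49*y^2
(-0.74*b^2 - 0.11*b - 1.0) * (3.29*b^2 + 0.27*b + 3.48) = -2.4346*b^4 - 0.5617*b^3 - 5.8949*b^2 - 0.6528*b - 3.48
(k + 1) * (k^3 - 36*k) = k^4 + k^3 - 36*k^2 - 36*k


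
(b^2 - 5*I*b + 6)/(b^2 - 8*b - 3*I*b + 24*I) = (b^2 - 5*I*b + 6)/(b^2 - 8*b - 3*I*b + 24*I)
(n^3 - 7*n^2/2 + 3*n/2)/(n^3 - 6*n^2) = (2*n^2 - 7*n + 3)/(2*n*(n - 6))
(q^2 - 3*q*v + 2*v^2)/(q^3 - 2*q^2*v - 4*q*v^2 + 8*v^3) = (q - v)/(q^2 - 4*v^2)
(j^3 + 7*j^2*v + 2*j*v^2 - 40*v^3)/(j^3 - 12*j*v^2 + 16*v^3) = (-j - 5*v)/(-j + 2*v)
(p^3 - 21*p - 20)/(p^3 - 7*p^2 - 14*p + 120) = (p + 1)/(p - 6)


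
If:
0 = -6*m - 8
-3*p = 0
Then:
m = -4/3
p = 0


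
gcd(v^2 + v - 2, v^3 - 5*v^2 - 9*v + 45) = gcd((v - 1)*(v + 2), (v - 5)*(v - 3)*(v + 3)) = 1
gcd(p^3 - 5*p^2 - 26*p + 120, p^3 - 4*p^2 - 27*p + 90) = p^2 - p - 30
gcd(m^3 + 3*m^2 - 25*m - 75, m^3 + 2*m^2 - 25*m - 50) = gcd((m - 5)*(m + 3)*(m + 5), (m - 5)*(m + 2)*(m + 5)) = m^2 - 25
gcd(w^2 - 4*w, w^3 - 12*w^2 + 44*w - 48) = w - 4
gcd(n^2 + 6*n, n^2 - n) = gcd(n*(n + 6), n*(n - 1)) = n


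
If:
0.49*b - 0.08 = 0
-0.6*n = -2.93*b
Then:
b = 0.16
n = 0.80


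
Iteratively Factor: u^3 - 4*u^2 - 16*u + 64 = (u + 4)*(u^2 - 8*u + 16) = (u - 4)*(u + 4)*(u - 4)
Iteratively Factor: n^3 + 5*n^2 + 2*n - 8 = (n + 4)*(n^2 + n - 2) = (n - 1)*(n + 4)*(n + 2)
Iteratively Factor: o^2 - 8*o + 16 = (o - 4)*(o - 4)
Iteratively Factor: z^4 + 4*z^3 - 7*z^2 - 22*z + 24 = (z + 3)*(z^3 + z^2 - 10*z + 8) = (z - 2)*(z + 3)*(z^2 + 3*z - 4) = (z - 2)*(z + 3)*(z + 4)*(z - 1)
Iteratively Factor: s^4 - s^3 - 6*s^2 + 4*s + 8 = (s + 2)*(s^3 - 3*s^2 + 4) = (s + 1)*(s + 2)*(s^2 - 4*s + 4) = (s - 2)*(s + 1)*(s + 2)*(s - 2)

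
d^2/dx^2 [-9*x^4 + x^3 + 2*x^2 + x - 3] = -108*x^2 + 6*x + 4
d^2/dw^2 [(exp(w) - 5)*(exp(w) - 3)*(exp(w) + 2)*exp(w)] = (16*exp(3*w) - 54*exp(2*w) - 4*exp(w) + 30)*exp(w)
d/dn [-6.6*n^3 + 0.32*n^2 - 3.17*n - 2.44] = -19.8*n^2 + 0.64*n - 3.17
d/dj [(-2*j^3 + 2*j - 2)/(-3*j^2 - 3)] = 2*(j^4 + 4*j^2 - 2*j - 1)/(3*(j^4 + 2*j^2 + 1))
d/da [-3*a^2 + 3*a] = 3 - 6*a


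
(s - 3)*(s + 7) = s^2 + 4*s - 21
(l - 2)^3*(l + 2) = l^4 - 4*l^3 + 16*l - 16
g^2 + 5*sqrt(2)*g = g*(g + 5*sqrt(2))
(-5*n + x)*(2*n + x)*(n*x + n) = -10*n^3*x - 10*n^3 - 3*n^2*x^2 - 3*n^2*x + n*x^3 + n*x^2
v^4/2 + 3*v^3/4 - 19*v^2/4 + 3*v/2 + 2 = (v/2 + 1/4)*(v - 2)*(v - 1)*(v + 4)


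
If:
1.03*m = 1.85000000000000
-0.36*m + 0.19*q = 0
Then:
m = 1.80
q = 3.40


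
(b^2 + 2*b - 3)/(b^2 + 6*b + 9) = (b - 1)/(b + 3)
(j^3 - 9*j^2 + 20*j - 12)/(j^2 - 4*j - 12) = (j^2 - 3*j + 2)/(j + 2)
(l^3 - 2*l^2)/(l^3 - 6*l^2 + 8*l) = l/(l - 4)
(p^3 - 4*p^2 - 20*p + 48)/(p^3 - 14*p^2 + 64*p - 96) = (p^2 + 2*p - 8)/(p^2 - 8*p + 16)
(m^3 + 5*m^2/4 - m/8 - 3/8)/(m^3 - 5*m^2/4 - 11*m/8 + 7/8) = (4*m + 3)/(4*m - 7)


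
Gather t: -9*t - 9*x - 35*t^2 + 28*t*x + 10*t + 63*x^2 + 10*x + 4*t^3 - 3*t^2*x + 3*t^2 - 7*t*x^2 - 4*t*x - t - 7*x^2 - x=4*t^3 + t^2*(-3*x - 32) + t*(-7*x^2 + 24*x) + 56*x^2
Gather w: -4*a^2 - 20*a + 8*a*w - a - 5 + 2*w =-4*a^2 - 21*a + w*(8*a + 2) - 5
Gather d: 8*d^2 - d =8*d^2 - d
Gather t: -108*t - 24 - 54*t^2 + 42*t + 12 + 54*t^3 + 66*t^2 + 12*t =54*t^3 + 12*t^2 - 54*t - 12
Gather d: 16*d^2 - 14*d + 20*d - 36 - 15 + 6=16*d^2 + 6*d - 45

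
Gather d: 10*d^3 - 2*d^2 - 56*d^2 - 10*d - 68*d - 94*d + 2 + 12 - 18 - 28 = 10*d^3 - 58*d^2 - 172*d - 32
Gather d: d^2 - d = d^2 - d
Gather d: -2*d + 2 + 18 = 20 - 2*d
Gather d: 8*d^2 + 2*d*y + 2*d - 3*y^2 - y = 8*d^2 + d*(2*y + 2) - 3*y^2 - y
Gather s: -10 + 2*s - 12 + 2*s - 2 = 4*s - 24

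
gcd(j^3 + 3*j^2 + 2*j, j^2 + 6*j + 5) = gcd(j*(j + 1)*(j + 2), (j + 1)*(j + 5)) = j + 1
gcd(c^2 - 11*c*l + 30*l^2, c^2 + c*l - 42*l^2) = c - 6*l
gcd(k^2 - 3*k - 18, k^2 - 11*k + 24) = 1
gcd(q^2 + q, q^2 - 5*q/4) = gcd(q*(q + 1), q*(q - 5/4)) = q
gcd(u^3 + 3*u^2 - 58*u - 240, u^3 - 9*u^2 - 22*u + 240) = u^2 - 3*u - 40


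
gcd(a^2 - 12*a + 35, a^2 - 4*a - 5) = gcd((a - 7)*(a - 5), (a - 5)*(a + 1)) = a - 5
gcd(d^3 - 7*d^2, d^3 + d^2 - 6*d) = d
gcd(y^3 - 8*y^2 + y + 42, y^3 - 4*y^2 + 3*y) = y - 3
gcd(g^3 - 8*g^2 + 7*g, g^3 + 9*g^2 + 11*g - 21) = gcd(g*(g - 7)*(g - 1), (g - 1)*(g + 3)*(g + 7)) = g - 1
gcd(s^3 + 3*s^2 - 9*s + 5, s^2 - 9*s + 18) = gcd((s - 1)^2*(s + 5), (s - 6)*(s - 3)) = 1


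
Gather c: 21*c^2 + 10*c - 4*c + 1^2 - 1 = 21*c^2 + 6*c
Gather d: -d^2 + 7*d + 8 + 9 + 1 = -d^2 + 7*d + 18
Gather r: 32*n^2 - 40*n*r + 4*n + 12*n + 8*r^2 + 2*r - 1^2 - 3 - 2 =32*n^2 + 16*n + 8*r^2 + r*(2 - 40*n) - 6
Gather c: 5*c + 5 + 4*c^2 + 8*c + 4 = 4*c^2 + 13*c + 9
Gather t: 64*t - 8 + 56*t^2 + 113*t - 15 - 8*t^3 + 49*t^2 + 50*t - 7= -8*t^3 + 105*t^2 + 227*t - 30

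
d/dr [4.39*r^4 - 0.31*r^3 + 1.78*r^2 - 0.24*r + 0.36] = 17.56*r^3 - 0.93*r^2 + 3.56*r - 0.24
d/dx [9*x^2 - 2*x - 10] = 18*x - 2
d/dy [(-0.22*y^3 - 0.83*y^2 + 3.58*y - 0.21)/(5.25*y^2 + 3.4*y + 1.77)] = (-1.155*y^4 - 1.496*y^3 - 22.7852*y^2 - 0.7332*y + 7.0506)/(27.5625*y^4 + 35.7*y^3 + 30.145*y^2 + 12.036*y + 3.1329)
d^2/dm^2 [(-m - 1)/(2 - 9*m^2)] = 18*(36*m^2*(m + 1) - (3*m + 1)*(9*m^2 - 2))/(9*m^2 - 2)^3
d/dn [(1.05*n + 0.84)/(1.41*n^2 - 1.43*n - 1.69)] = (1.4805*n^2 - 1.5015*n - (1.05*n + 0.84)*(2.82*n - 1.43) - 1.7745)/(-1.41*n^2 + 1.43*n + 1.69)^2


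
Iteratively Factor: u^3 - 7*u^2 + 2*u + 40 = (u - 4)*(u^2 - 3*u - 10) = (u - 4)*(u + 2)*(u - 5)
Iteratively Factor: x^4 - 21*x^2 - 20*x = (x)*(x^3 - 21*x - 20) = x*(x + 4)*(x^2 - 4*x - 5) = x*(x + 1)*(x + 4)*(x - 5)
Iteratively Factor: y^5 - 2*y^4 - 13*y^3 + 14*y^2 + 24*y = (y - 2)*(y^4 - 13*y^2 - 12*y) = (y - 2)*(y + 3)*(y^3 - 3*y^2 - 4*y) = y*(y - 2)*(y + 3)*(y^2 - 3*y - 4) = y*(y - 2)*(y + 1)*(y + 3)*(y - 4)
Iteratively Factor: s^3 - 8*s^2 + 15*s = (s)*(s^2 - 8*s + 15) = s*(s - 5)*(s - 3)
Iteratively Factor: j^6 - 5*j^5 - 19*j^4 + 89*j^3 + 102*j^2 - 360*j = (j + 3)*(j^5 - 8*j^4 + 5*j^3 + 74*j^2 - 120*j) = (j + 3)^2*(j^4 - 11*j^3 + 38*j^2 - 40*j) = (j - 5)*(j + 3)^2*(j^3 - 6*j^2 + 8*j) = (j - 5)*(j - 4)*(j + 3)^2*(j^2 - 2*j) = (j - 5)*(j - 4)*(j - 2)*(j + 3)^2*(j)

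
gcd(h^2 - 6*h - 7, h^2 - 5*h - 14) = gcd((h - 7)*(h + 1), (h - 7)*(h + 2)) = h - 7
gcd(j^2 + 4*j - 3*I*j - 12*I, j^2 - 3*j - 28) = j + 4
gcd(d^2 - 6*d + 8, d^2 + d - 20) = d - 4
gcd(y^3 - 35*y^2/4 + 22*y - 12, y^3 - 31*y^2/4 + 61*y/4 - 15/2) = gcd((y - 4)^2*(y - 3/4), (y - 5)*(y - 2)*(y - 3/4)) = y - 3/4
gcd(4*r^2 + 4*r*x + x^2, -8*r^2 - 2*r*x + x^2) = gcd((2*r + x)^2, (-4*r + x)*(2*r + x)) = 2*r + x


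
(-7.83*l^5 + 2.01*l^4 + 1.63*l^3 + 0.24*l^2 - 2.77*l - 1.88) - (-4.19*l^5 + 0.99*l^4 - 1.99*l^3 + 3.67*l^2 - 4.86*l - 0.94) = -3.64*l^5 + 1.02*l^4 + 3.62*l^3 - 3.43*l^2 + 2.09*l - 0.94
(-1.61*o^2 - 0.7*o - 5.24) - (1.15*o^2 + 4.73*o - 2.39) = -2.76*o^2 - 5.43*o - 2.85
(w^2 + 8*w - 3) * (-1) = -w^2 - 8*w + 3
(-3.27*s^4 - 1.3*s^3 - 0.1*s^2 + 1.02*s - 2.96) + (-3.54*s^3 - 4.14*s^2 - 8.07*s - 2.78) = -3.27*s^4 - 4.84*s^3 - 4.24*s^2 - 7.05*s - 5.74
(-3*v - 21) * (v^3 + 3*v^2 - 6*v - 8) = -3*v^4 - 30*v^3 - 45*v^2 + 150*v + 168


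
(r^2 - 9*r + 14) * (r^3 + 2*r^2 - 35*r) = r^5 - 7*r^4 - 39*r^3 + 343*r^2 - 490*r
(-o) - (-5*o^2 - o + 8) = 5*o^2 - 8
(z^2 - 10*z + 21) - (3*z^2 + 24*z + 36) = -2*z^2 - 34*z - 15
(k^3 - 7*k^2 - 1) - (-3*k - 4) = k^3 - 7*k^2 + 3*k + 3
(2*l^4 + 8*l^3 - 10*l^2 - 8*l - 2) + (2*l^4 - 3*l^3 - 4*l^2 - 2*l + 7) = 4*l^4 + 5*l^3 - 14*l^2 - 10*l + 5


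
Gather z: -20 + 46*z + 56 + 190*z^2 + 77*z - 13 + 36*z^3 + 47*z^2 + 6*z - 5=36*z^3 + 237*z^2 + 129*z + 18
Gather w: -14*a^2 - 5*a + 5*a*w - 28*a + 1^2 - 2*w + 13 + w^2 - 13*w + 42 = -14*a^2 - 33*a + w^2 + w*(5*a - 15) + 56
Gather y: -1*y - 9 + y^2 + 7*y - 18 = y^2 + 6*y - 27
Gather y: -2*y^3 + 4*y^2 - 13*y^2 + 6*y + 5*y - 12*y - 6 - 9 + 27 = -2*y^3 - 9*y^2 - y + 12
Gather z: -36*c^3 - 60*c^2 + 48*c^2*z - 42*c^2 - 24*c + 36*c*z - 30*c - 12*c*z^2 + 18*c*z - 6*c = -36*c^3 - 102*c^2 - 12*c*z^2 - 60*c + z*(48*c^2 + 54*c)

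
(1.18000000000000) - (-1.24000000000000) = 2.42000000000000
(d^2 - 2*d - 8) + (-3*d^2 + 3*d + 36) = -2*d^2 + d + 28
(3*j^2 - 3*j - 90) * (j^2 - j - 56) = 3*j^4 - 6*j^3 - 255*j^2 + 258*j + 5040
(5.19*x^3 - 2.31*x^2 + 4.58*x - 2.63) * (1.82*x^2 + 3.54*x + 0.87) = 9.4458*x^5 + 14.1684*x^4 + 4.6735*x^3 + 9.4169*x^2 - 5.3256*x - 2.2881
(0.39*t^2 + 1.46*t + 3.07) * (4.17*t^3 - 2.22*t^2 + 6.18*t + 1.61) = 1.6263*t^5 + 5.2224*t^4 + 11.9709*t^3 + 2.8353*t^2 + 21.3232*t + 4.9427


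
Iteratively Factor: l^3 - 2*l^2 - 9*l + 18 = (l - 2)*(l^2 - 9) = (l - 2)*(l + 3)*(l - 3)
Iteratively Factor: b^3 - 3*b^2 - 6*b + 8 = (b + 2)*(b^2 - 5*b + 4) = (b - 1)*(b + 2)*(b - 4)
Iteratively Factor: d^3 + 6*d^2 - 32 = (d - 2)*(d^2 + 8*d + 16) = (d - 2)*(d + 4)*(d + 4)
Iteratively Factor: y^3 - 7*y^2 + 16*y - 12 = (y - 2)*(y^2 - 5*y + 6) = (y - 3)*(y - 2)*(y - 2)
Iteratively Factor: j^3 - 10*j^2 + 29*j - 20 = (j - 1)*(j^2 - 9*j + 20) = (j - 5)*(j - 1)*(j - 4)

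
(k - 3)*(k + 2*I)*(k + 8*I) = k^3 - 3*k^2 + 10*I*k^2 - 16*k - 30*I*k + 48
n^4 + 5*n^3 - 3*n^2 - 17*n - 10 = (n - 2)*(n + 1)^2*(n + 5)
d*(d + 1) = d^2 + d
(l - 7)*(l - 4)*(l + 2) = l^3 - 9*l^2 + 6*l + 56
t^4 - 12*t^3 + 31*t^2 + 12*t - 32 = (t - 8)*(t - 4)*(t - 1)*(t + 1)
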